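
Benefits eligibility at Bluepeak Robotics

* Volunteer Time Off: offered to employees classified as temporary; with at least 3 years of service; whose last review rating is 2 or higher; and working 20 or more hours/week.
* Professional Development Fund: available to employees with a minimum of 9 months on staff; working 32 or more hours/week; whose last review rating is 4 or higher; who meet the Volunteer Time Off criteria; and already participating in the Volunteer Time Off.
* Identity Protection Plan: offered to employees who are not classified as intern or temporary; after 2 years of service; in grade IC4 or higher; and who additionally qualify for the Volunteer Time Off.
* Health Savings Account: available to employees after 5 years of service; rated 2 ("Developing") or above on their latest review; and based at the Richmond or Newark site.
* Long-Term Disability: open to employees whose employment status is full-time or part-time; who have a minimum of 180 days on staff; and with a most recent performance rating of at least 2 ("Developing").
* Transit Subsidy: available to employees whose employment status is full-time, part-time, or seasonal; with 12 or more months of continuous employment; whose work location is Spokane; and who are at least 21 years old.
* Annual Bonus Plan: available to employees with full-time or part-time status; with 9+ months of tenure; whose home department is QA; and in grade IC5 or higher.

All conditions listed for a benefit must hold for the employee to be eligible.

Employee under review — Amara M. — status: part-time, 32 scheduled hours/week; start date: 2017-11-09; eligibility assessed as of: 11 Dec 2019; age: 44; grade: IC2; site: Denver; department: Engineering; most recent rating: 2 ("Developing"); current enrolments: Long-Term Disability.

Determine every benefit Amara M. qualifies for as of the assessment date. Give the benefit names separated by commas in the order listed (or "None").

Long-Term Disability

Service from 2017-11-09 to 11 Dec 2019: 762 days.
Volunteer Time Off — status part-time ✗ (requires temporary) → not eligible.
Professional Development Fund — service 762 days ≥ 9 months (≈270 days) ✓; 32 hrs/wk ≥ 32 ✓; rating 2 < 4 ✗ → not eligible.
Identity Protection Plan — status part-time ✓ (not excluded); service 762 days ≥ 2 years (≈730 days) ✓; grade IC2 < IC4 ✗ → not eligible.
Health Savings Account — service 762 days < 5 years (≈1825 days) ✗ → not eligible.
Long-Term Disability — status part-time ✓; service 762 days ≥ 180 days ✓; rating 2 ≥ 2 ✓ → eligible.
Transit Subsidy — status part-time ✓; service 762 days ≥ 12 months (≈360 days) ✓; site Denver ✗ (not Spokane) → not eligible.
Annual Bonus Plan — status part-time ✓; service 762 days ≥ 9 months (≈270 days) ✓; dept Engineering ✗ → not eligible.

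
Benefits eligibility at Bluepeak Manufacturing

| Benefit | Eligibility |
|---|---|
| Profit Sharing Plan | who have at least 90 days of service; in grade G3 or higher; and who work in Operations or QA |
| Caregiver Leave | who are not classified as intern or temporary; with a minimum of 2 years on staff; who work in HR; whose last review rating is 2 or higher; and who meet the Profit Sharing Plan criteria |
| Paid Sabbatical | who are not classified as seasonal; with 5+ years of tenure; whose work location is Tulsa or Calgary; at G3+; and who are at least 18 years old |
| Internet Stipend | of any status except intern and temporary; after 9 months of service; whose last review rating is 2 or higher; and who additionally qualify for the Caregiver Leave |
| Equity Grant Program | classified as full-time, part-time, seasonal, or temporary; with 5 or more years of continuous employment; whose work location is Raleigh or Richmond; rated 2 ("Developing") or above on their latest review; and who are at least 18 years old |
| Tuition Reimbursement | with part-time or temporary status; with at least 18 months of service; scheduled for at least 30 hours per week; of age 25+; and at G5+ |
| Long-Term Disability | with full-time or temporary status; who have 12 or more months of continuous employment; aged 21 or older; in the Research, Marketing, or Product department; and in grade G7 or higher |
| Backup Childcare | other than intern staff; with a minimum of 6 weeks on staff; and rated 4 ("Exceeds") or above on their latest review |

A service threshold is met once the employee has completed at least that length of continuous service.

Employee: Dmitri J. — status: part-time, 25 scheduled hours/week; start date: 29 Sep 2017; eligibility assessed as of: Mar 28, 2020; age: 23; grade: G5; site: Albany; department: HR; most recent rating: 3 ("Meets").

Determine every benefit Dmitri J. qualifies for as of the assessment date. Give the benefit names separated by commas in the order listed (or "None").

None

Service from 29 Sep 2017 to Mar 28, 2020: 911 days.
Profit Sharing Plan — service 911 days ≥ 90 days ✓; grade G5 ≥ G3 ✓; dept HR ✗ → not eligible.
Caregiver Leave — status part-time ✓ (not excluded); service 911 days ≥ 2 years (≈730 days) ✓; dept HR ✓; rating 3 ≥ 2 ✓; not eligible for Profit Sharing Plan ✗ → not eligible.
Paid Sabbatical — status part-time ✓ (not excluded); service 911 days < 5 years (≈1825 days) ✗ → not eligible.
Internet Stipend — status part-time ✓ (not excluded); service 911 days ≥ 9 months (≈270 days) ✓; rating 3 ≥ 2 ✓; not eligible for Caregiver Leave ✗ → not eligible.
Equity Grant Program — status part-time ✓; service 911 days < 5 years (≈1825 days) ✗ → not eligible.
Tuition Reimbursement — status part-time ✓; service 911 days ≥ 18 months (≈540 days) ✓; 25 hrs/wk < 30 ✗ → not eligible.
Long-Term Disability — status part-time ✗ (requires full-time or temporary) → not eligible.
Backup Childcare — status part-time ✓ (not excluded); service 911 days ≥ 6 weeks (≈42 days) ✓; rating 3 < 4 ✗ → not eligible.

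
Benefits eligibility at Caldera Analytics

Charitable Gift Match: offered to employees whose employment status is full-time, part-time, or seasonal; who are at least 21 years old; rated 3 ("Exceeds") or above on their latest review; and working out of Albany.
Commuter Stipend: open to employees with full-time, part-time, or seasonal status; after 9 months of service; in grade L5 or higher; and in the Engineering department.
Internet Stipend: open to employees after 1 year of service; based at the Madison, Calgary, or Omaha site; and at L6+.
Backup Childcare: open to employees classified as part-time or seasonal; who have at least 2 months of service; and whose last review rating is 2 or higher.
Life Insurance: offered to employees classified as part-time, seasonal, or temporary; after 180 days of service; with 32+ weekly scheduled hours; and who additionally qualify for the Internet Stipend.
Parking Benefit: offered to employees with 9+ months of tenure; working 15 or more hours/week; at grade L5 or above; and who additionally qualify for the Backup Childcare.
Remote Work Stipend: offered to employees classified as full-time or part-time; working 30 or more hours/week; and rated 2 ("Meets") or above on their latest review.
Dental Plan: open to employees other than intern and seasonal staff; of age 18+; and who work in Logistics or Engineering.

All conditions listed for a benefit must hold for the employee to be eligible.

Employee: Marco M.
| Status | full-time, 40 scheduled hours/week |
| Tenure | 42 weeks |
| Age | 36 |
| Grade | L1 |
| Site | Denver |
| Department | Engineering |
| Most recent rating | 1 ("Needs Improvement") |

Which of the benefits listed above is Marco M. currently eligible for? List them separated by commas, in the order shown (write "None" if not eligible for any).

Charitable Gift Match — status full-time ✓; age 36 ≥ 21 ✓; rating 1 < 3 ✗ → not eligible.
Commuter Stipend — status full-time ✓; service 42 weeks ≥ 9 months (≈270 days) ✓; grade L1 < L5 ✗ → not eligible.
Internet Stipend — service 42 weeks < 1 year (≈365 days) ✗ → not eligible.
Backup Childcare — status full-time ✗ (requires part-time or seasonal) → not eligible.
Life Insurance — status full-time ✗ (requires part-time, seasonal, or temporary) → not eligible.
Parking Benefit — service 42 weeks ≥ 9 months (≈270 days) ✓; 40 hrs/wk ≥ 15 ✓; grade L1 < L5 ✗ → not eligible.
Remote Work Stipend — status full-time ✓; 40 hrs/wk ≥ 30 ✓; rating 1 < 2 ✗ → not eligible.
Dental Plan — status full-time ✓ (not excluded); age 36 ≥ 18 ✓; dept Engineering ✓ → eligible.

Dental Plan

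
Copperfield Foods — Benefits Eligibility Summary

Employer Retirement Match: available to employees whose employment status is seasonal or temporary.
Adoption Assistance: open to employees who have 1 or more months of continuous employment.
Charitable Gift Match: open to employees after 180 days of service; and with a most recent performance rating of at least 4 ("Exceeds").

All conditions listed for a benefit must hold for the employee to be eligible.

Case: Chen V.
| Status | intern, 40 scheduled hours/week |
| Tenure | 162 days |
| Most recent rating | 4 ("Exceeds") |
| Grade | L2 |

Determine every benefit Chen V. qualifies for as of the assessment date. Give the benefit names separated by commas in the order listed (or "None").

Employer Retirement Match — status intern ✗ (requires seasonal or temporary) → not eligible.
Adoption Assistance — service 162 days ≥ 1 month (≈30 days) ✓ → eligible.
Charitable Gift Match — service 162 days < 180 days ✗ → not eligible.

Adoption Assistance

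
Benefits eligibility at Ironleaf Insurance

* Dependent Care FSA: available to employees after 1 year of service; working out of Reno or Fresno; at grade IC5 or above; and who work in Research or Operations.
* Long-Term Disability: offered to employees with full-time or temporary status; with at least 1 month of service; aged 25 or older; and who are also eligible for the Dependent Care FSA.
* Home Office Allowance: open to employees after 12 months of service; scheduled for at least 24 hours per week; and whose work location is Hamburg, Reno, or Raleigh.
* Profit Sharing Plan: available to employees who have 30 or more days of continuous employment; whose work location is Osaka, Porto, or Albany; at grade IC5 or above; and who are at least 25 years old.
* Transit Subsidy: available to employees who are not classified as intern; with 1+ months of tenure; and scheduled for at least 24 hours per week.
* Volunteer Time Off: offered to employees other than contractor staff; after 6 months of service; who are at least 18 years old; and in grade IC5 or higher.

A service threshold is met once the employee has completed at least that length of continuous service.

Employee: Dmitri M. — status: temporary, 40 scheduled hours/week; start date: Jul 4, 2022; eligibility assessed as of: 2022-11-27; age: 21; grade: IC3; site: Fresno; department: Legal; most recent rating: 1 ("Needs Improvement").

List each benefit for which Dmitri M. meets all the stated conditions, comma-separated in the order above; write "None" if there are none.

Transit Subsidy

Service from Jul 4, 2022 to 2022-11-27: 146 days.
Dependent Care FSA — service 146 days < 1 year (≈365 days) ✗ → not eligible.
Long-Term Disability — status temporary ✓; service 146 days ≥ 1 month (≈30 days) ✓; age 21 < 25 ✗ → not eligible.
Home Office Allowance — service 146 days < 12 months (≈360 days) ✗ → not eligible.
Profit Sharing Plan — service 146 days ≥ 30 days ✓; site Fresno ✗ (not Osaka, Porto, or Albany) → not eligible.
Transit Subsidy — status temporary ✓ (not excluded); service 146 days ≥ 1 month (≈30 days) ✓; 40 hrs/wk ≥ 24 ✓ → eligible.
Volunteer Time Off — status temporary ✓ (not excluded); service 146 days < 6 months (≈180 days) ✗ → not eligible.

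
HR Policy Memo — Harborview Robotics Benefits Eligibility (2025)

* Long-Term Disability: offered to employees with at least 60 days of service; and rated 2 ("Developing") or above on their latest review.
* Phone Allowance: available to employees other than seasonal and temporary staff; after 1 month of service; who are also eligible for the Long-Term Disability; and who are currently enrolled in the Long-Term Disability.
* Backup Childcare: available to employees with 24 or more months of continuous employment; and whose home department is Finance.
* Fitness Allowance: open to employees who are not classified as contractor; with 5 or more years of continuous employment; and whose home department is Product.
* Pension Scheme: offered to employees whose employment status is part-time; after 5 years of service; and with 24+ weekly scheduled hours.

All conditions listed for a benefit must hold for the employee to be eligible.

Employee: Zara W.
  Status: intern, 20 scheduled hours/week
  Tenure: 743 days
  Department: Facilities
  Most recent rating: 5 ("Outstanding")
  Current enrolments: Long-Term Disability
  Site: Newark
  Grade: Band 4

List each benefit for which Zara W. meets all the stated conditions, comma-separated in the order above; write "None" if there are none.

Long-Term Disability — service 743 days ≥ 60 days ✓; rating 5 ≥ 2 ✓ → eligible.
Phone Allowance — status intern ✓ (not excluded); service 743 days ≥ 1 month (≈30 days) ✓; eligible for Long-Term Disability ✓; enrolled in Long-Term Disability ✓ → eligible.
Backup Childcare — service 743 days ≥ 24 months (≈720 days) ✓; dept Facilities ✗ → not eligible.
Fitness Allowance — status intern ✓ (not excluded); service 743 days < 5 years (≈1825 days) ✗ → not eligible.
Pension Scheme — status intern ✗ (requires part-time) → not eligible.

Long-Term Disability, Phone Allowance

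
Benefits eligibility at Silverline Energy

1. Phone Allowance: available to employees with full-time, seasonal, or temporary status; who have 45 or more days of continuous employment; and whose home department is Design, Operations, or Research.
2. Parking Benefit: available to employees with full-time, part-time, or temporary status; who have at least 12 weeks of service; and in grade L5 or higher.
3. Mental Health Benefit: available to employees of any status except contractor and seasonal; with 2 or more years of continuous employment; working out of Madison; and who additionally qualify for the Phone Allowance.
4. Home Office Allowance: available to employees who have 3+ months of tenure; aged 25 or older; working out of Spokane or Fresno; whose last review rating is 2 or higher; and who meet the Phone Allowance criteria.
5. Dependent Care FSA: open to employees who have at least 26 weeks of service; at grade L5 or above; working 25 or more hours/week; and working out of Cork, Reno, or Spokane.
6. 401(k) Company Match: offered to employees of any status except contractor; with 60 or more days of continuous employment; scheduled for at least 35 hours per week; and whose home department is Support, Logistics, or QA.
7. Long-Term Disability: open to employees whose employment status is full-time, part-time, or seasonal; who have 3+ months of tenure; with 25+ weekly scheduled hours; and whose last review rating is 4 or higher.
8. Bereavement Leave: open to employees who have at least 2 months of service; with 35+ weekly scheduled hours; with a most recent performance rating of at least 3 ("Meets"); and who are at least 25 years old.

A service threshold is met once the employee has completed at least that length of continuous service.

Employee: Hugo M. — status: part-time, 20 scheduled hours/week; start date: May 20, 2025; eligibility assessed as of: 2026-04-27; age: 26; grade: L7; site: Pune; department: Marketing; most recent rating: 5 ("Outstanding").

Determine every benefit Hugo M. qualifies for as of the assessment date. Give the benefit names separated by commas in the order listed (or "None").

Parking Benefit

Service from May 20, 2025 to 2026-04-27: 342 days.
Phone Allowance — status part-time ✗ (requires full-time, seasonal, or temporary) → not eligible.
Parking Benefit — status part-time ✓; service 342 days ≥ 12 weeks (≈84 days) ✓; grade L7 ≥ L5 ✓ → eligible.
Mental Health Benefit — status part-time ✓ (not excluded); service 342 days < 2 years (≈730 days) ✗ → not eligible.
Home Office Allowance — service 342 days ≥ 3 months (≈90 days) ✓; age 26 ≥ 25 ✓; site Pune ✗ (not Spokane or Fresno) → not eligible.
Dependent Care FSA — service 342 days ≥ 26 weeks (≈182 days) ✓; grade L7 ≥ L5 ✓; 20 hrs/wk < 25 ✗ → not eligible.
401(k) Company Match — status part-time ✓ (not excluded); service 342 days ≥ 60 days ✓; 20 hrs/wk < 35 ✗ → not eligible.
Long-Term Disability — status part-time ✓; service 342 days ≥ 3 months (≈90 days) ✓; 20 hrs/wk < 25 ✗ → not eligible.
Bereavement Leave — service 342 days ≥ 2 months (≈60 days) ✓; 20 hrs/wk < 35 ✗ → not eligible.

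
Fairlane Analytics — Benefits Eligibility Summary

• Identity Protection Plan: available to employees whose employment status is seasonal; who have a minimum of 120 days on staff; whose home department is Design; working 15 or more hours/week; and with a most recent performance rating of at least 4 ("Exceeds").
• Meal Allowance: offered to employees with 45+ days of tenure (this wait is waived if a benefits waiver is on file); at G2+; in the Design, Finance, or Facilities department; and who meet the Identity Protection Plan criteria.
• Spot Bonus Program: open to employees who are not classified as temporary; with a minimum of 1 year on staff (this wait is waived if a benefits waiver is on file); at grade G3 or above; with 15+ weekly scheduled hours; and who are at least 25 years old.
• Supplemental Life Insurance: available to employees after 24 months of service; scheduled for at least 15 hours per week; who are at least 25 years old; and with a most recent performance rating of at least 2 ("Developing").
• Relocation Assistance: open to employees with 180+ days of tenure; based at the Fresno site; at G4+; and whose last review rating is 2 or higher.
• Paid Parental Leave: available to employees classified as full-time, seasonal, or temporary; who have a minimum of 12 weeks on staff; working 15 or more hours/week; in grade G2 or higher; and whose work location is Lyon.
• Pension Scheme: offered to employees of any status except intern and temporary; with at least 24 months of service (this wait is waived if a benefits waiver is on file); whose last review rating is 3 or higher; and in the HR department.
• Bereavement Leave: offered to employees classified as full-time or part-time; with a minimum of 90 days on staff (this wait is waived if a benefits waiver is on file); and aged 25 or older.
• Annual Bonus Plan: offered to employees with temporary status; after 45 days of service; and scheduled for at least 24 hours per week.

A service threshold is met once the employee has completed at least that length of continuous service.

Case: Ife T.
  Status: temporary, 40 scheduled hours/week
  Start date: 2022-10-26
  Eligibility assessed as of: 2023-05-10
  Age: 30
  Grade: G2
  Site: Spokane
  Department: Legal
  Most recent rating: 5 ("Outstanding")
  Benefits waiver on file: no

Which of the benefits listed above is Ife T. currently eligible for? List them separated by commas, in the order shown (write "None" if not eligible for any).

Service from 2022-10-26 to 2023-05-10: 196 days.
Identity Protection Plan — status temporary ✗ (requires seasonal) → not eligible.
Meal Allowance — no waiver, service 196 days ≥ 45 days ✓; grade G2 ≥ G2 ✓; dept Legal ✗ → not eligible.
Spot Bonus Program — status temporary ✗ (excluded) → not eligible.
Supplemental Life Insurance — service 196 days < 24 months (≈720 days) ✗ → not eligible.
Relocation Assistance — service 196 days ≥ 180 days ✓; site Spokane ✗ (not Fresno) → not eligible.
Paid Parental Leave — status temporary ✓; service 196 days ≥ 12 weeks (≈84 days) ✓; 40 hrs/wk ≥ 15 ✓; grade G2 ≥ G2 ✓; site Spokane ✗ (not Lyon) → not eligible.
Pension Scheme — status temporary ✗ (excluded) → not eligible.
Bereavement Leave — status temporary ✗ (requires full-time or part-time) → not eligible.
Annual Bonus Plan — status temporary ✓; service 196 days ≥ 45 days ✓; 40 hrs/wk ≥ 24 ✓ → eligible.

Annual Bonus Plan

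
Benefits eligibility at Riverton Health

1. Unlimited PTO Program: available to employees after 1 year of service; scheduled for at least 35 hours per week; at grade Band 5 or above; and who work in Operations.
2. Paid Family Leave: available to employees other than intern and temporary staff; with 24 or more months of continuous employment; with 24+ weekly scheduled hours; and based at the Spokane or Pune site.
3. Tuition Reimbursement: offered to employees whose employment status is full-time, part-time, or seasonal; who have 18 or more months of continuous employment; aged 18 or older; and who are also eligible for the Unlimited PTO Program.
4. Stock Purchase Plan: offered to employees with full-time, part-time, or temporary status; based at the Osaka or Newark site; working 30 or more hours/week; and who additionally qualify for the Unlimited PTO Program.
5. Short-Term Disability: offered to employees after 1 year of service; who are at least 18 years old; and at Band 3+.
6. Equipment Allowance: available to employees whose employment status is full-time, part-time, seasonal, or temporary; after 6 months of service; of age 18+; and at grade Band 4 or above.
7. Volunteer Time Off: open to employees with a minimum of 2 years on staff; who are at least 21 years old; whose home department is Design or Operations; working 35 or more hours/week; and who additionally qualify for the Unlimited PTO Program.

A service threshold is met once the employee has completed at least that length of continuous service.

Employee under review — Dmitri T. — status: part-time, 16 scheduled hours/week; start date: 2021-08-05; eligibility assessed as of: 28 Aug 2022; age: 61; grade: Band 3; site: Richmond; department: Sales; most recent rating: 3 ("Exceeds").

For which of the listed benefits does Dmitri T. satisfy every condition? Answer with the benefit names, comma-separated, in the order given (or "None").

Service from 2021-08-05 to 28 Aug 2022: 388 days.
Unlimited PTO Program — service 388 days ≥ 1 year (≈365 days) ✓; 16 hrs/wk < 35 ✗ → not eligible.
Paid Family Leave — status part-time ✓ (not excluded); service 388 days < 24 months (≈720 days) ✗ → not eligible.
Tuition Reimbursement — status part-time ✓; service 388 days < 18 months (≈540 days) ✗ → not eligible.
Stock Purchase Plan — status part-time ✓; site Richmond ✗ (not Osaka or Newark) → not eligible.
Short-Term Disability — service 388 days ≥ 1 year (≈365 days) ✓; age 61 ≥ 18 ✓; grade Band 3 ≥ Band 3 ✓ → eligible.
Equipment Allowance — status part-time ✓; service 388 days ≥ 6 months (≈180 days) ✓; age 61 ≥ 18 ✓; grade Band 3 < Band 4 ✗ → not eligible.
Volunteer Time Off — service 388 days < 2 years (≈730 days) ✗ → not eligible.

Short-Term Disability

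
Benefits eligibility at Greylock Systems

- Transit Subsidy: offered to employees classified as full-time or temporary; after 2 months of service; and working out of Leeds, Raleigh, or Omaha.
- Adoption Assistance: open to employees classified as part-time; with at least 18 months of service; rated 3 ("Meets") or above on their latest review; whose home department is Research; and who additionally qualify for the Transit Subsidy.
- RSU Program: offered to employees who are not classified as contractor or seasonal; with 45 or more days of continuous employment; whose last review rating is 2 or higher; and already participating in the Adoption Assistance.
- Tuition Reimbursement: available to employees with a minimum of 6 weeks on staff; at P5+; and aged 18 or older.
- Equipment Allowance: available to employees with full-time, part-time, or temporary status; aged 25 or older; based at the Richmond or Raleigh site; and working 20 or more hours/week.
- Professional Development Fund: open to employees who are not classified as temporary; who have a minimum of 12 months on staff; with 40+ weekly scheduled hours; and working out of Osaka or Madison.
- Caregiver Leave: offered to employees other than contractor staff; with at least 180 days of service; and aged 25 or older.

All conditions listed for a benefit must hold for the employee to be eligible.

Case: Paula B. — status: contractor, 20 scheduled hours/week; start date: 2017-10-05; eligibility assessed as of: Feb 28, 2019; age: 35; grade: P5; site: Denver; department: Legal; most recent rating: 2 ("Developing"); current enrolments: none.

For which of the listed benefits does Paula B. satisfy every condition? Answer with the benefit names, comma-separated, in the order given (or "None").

Service from 2017-10-05 to Feb 28, 2019: 511 days.
Transit Subsidy — status contractor ✗ (requires full-time or temporary) → not eligible.
Adoption Assistance — status contractor ✗ (requires part-time) → not eligible.
RSU Program — status contractor ✗ (excluded) → not eligible.
Tuition Reimbursement — service 511 days ≥ 6 weeks (≈42 days) ✓; grade P5 ≥ P5 ✓; age 35 ≥ 18 ✓ → eligible.
Equipment Allowance — status contractor ✗ (requires full-time, part-time, or temporary) → not eligible.
Professional Development Fund — status contractor ✓ (not excluded); service 511 days ≥ 12 months (≈360 days) ✓; 20 hrs/wk < 40 ✗ → not eligible.
Caregiver Leave — status contractor ✗ (excluded) → not eligible.

Tuition Reimbursement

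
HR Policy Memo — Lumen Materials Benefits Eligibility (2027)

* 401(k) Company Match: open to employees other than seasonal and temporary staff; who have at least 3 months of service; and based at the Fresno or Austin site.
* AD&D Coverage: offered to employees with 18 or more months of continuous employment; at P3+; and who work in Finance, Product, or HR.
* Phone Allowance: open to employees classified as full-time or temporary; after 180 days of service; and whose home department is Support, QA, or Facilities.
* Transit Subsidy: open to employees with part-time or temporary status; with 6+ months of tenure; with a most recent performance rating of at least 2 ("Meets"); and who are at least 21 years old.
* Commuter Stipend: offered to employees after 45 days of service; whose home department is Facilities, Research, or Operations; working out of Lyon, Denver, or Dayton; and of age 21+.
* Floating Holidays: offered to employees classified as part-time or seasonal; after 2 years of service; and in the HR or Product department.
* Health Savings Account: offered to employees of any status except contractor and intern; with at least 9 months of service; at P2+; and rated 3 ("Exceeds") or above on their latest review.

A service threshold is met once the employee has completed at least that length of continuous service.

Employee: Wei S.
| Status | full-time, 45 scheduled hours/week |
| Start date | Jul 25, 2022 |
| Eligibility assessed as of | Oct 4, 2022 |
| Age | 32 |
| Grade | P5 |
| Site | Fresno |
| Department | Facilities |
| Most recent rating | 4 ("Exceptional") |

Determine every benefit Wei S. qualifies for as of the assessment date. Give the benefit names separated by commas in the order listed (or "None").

None

Service from Jul 25, 2022 to Oct 4, 2022: 71 days.
401(k) Company Match — status full-time ✓ (not excluded); service 71 days < 3 months (≈90 days) ✗ → not eligible.
AD&D Coverage — service 71 days < 18 months (≈540 days) ✗ → not eligible.
Phone Allowance — status full-time ✓; service 71 days < 180 days ✗ → not eligible.
Transit Subsidy — status full-time ✗ (requires part-time or temporary) → not eligible.
Commuter Stipend — service 71 days ≥ 45 days ✓; dept Facilities ✓; site Fresno ✗ (not Lyon, Denver, or Dayton) → not eligible.
Floating Holidays — status full-time ✗ (requires part-time or seasonal) → not eligible.
Health Savings Account — status full-time ✓ (not excluded); service 71 days < 9 months (≈270 days) ✗ → not eligible.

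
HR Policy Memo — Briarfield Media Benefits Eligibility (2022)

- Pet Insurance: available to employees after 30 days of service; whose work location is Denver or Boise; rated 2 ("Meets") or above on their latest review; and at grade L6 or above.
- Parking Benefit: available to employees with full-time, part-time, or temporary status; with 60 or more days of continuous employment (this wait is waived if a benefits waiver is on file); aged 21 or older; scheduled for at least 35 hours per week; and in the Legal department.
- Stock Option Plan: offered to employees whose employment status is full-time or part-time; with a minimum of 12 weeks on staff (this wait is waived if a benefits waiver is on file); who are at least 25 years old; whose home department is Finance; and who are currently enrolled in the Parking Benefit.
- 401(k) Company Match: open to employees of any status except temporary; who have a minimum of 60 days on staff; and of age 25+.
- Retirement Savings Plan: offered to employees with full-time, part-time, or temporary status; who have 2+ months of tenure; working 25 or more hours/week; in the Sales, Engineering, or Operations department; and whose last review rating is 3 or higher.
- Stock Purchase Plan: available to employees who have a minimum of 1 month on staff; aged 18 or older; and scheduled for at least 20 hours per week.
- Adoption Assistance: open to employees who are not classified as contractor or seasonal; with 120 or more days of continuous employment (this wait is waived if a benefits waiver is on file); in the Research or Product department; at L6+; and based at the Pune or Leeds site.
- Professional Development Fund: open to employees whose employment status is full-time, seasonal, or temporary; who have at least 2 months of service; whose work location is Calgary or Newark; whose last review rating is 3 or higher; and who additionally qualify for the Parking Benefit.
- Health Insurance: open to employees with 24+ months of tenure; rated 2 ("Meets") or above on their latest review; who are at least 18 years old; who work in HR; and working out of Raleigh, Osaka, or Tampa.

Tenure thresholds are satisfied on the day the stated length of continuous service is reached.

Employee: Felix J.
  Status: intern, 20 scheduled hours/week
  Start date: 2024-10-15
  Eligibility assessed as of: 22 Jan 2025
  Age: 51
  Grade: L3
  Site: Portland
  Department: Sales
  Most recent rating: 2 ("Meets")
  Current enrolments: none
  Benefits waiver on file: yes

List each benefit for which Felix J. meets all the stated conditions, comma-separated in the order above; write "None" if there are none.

401(k) Company Match, Stock Purchase Plan

Service from 2024-10-15 to 22 Jan 2025: 99 days.
Pet Insurance — service 99 days ≥ 30 days ✓; site Portland ✗ (not Denver or Boise) → not eligible.
Parking Benefit — status intern ✗ (requires full-time, part-time, or temporary) → not eligible.
Stock Option Plan — status intern ✗ (requires full-time or part-time) → not eligible.
401(k) Company Match — status intern ✓ (not excluded); service 99 days ≥ 60 days ✓; age 51 ≥ 25 ✓ → eligible.
Retirement Savings Plan — status intern ✗ (requires full-time, part-time, or temporary) → not eligible.
Stock Purchase Plan — service 99 days ≥ 1 month (≈30 days) ✓; age 51 ≥ 18 ✓; 20 hrs/wk ≥ 20 ✓ → eligible.
Adoption Assistance — status intern ✓ (not excluded); benefits waiver on file ✓; dept Sales ✗ → not eligible.
Professional Development Fund — status intern ✗ (requires full-time, seasonal, or temporary) → not eligible.
Health Insurance — service 99 days < 24 months (≈720 days) ✗ → not eligible.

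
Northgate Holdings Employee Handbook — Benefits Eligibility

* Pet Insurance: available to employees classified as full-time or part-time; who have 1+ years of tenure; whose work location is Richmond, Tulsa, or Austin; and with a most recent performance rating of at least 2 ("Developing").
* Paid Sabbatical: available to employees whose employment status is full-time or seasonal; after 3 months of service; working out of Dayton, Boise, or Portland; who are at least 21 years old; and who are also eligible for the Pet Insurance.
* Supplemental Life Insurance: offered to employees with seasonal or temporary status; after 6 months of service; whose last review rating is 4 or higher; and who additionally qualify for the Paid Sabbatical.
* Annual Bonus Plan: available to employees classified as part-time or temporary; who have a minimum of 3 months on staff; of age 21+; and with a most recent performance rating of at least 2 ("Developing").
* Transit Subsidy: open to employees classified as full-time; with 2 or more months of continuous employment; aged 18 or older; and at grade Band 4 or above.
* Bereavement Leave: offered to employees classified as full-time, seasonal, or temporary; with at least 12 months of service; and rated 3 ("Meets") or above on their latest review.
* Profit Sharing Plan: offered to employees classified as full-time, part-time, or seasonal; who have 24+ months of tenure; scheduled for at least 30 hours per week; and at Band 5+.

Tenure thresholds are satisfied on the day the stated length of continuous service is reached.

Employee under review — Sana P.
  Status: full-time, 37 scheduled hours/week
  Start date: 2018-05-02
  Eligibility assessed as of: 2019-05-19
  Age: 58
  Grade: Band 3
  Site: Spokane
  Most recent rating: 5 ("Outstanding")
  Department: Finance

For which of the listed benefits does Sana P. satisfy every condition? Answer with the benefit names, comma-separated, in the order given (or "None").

Bereavement Leave

Service from 2018-05-02 to 2019-05-19: 382 days.
Pet Insurance — status full-time ✓; service 382 days ≥ 1 year (≈365 days) ✓; site Spokane ✗ (not Richmond, Tulsa, or Austin) → not eligible.
Paid Sabbatical — status full-time ✓; service 382 days ≥ 3 months (≈90 days) ✓; site Spokane ✗ (not Dayton, Boise, or Portland) → not eligible.
Supplemental Life Insurance — status full-time ✗ (requires seasonal or temporary) → not eligible.
Annual Bonus Plan — status full-time ✗ (requires part-time or temporary) → not eligible.
Transit Subsidy — status full-time ✓; service 382 days ≥ 2 months (≈60 days) ✓; age 58 ≥ 18 ✓; grade Band 3 < Band 4 ✗ → not eligible.
Bereavement Leave — status full-time ✓; service 382 days ≥ 12 months (≈360 days) ✓; rating 5 ≥ 3 ✓ → eligible.
Profit Sharing Plan — status full-time ✓; service 382 days < 24 months (≈720 days) ✗ → not eligible.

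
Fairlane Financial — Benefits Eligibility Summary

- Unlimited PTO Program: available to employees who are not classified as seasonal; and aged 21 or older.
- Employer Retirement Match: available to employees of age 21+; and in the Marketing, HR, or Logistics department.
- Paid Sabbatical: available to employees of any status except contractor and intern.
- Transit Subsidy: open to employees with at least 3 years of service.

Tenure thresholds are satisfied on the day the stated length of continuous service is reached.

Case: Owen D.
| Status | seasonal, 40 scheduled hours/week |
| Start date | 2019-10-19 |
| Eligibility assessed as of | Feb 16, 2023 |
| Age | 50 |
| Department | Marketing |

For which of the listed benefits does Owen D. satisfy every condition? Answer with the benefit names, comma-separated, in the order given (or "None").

Employer Retirement Match, Paid Sabbatical, Transit Subsidy

Service from 2019-10-19 to Feb 16, 2023: 1216 days.
Unlimited PTO Program — status seasonal ✗ (excluded) → not eligible.
Employer Retirement Match — age 50 ≥ 21 ✓; dept Marketing ✓ → eligible.
Paid Sabbatical — status seasonal ✓ (not excluded) → eligible.
Transit Subsidy — service 1216 days ≥ 3 years (≈1095 days) ✓ → eligible.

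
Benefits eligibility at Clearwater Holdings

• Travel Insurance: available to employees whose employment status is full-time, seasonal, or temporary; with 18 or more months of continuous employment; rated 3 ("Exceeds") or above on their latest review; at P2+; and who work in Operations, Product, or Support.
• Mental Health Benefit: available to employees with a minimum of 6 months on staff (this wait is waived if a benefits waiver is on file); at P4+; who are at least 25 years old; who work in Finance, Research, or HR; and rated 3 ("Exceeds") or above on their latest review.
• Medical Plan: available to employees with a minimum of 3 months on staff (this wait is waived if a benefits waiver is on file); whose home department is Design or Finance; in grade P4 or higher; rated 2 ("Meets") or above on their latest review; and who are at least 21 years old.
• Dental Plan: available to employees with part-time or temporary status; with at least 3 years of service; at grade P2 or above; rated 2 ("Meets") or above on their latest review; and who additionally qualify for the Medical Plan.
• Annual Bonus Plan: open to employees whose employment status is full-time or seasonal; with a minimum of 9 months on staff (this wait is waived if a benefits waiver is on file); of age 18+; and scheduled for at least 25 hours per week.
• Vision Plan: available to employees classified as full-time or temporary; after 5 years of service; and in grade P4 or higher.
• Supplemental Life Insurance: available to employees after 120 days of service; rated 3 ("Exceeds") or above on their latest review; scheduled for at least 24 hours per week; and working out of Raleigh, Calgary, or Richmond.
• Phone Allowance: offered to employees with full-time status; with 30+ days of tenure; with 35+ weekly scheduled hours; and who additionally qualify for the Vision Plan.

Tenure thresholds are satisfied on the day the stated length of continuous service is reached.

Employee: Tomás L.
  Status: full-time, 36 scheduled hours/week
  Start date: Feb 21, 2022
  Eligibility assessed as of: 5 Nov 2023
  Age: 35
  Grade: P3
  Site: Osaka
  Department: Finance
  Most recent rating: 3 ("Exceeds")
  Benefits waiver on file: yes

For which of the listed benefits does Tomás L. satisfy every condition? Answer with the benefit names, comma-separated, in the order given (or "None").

Annual Bonus Plan

Service from Feb 21, 2022 to 5 Nov 2023: 622 days.
Travel Insurance — status full-time ✓; service 622 days ≥ 18 months (≈540 days) ✓; rating 3 ≥ 3 ✓; grade P3 ≥ P2 ✓; dept Finance ✗ → not eligible.
Mental Health Benefit — benefits waiver on file ✓; grade P3 < P4 ✗ → not eligible.
Medical Plan — benefits waiver on file ✓; dept Finance ✓; grade P3 < P4 ✗ → not eligible.
Dental Plan — status full-time ✗ (requires part-time or temporary) → not eligible.
Annual Bonus Plan — status full-time ✓; benefits waiver on file ✓; age 35 ≥ 18 ✓; 36 hrs/wk ≥ 25 ✓ → eligible.
Vision Plan — status full-time ✓; service 622 days < 5 years (≈1825 days) ✗ → not eligible.
Supplemental Life Insurance — service 622 days ≥ 120 days ✓; rating 3 ≥ 3 ✓; 36 hrs/wk ≥ 24 ✓; site Osaka ✗ (not Raleigh, Calgary, or Richmond) → not eligible.
Phone Allowance — status full-time ✓; service 622 days ≥ 30 days ✓; 36 hrs/wk ≥ 35 ✓; not eligible for Vision Plan ✗ → not eligible.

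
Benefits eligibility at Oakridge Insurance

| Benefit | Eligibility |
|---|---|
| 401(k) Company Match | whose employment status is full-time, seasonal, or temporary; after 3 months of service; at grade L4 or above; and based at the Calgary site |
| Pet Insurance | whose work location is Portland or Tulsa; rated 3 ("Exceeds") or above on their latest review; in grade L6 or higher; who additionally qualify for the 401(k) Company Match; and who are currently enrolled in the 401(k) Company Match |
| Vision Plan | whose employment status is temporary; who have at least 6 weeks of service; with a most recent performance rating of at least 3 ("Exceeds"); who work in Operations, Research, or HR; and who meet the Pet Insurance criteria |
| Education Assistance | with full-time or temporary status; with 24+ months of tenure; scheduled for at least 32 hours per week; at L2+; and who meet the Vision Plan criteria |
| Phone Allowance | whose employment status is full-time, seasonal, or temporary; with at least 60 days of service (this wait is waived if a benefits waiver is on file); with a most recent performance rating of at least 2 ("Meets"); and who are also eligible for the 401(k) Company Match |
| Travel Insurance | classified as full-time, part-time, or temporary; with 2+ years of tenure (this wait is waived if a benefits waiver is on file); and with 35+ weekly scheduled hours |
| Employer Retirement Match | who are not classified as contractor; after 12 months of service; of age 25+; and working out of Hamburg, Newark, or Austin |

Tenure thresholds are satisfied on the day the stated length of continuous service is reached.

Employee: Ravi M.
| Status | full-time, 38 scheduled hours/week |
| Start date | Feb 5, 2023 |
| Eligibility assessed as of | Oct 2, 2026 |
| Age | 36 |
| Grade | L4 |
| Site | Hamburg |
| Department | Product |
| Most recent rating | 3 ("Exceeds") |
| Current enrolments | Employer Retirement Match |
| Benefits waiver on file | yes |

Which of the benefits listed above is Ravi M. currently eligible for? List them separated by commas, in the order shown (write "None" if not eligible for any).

Travel Insurance, Employer Retirement Match

Service from Feb 5, 2023 to Oct 2, 2026: 1335 days.
401(k) Company Match — status full-time ✓; service 1335 days ≥ 3 months (≈90 days) ✓; grade L4 ≥ L4 ✓; site Hamburg ✗ (not Calgary) → not eligible.
Pet Insurance — site Hamburg ✗ (not Portland or Tulsa) → not eligible.
Vision Plan — status full-time ✗ (requires temporary) → not eligible.
Education Assistance — status full-time ✓; service 1335 days ≥ 24 months (≈720 days) ✓; 38 hrs/wk ≥ 32 ✓; grade L4 ≥ L2 ✓; not eligible for Vision Plan ✗ → not eligible.
Phone Allowance — status full-time ✓; benefits waiver on file ✓; rating 3 ≥ 2 ✓; not eligible for 401(k) Company Match ✗ → not eligible.
Travel Insurance — status full-time ✓; benefits waiver on file ✓; 38 hrs/wk ≥ 35 ✓ → eligible.
Employer Retirement Match — status full-time ✓ (not excluded); service 1335 days ≥ 12 months (≈360 days) ✓; age 36 ≥ 25 ✓; site Hamburg ✓ → eligible.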